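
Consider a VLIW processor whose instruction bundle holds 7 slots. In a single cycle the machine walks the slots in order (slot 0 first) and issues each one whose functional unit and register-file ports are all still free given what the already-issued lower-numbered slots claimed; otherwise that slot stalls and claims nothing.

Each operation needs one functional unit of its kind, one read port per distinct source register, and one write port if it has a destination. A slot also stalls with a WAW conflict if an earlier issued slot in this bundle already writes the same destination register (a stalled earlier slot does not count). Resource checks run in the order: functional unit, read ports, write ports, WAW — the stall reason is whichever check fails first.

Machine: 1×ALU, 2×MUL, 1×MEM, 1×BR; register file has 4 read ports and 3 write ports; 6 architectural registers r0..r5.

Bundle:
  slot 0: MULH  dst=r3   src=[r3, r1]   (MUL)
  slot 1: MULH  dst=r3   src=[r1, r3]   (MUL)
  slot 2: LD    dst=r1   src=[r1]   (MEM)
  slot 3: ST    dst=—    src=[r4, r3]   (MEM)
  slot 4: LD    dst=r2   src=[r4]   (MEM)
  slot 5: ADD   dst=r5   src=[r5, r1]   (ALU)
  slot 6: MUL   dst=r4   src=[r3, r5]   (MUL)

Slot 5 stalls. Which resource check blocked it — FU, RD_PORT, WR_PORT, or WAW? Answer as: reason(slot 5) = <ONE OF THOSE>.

[0] MUL needs rd=2 wr=1: ok; after: ALU=1 MUL=1 MEM=1 BR=1, R=2, W=2
[1] MUL needs rd=2 wr=1: WAW; after: ALU=1 MUL=1 MEM=1 BR=1, R=2, W=2
[2] MEM needs rd=1 wr=1: ok; after: ALU=1 MUL=1 MEM=0 BR=1, R=1, W=1
[3] MEM needs rd=2 wr=0: FU; after: ALU=1 MUL=1 MEM=0 BR=1, R=1, W=1
[4] MEM needs rd=1 wr=1: FU; after: ALU=1 MUL=1 MEM=0 BR=1, R=1, W=1
[5] ALU needs rd=2 wr=1: RD_PORT; after: ALU=1 MUL=1 MEM=0 BR=1, R=1, W=1
[6] MUL needs rd=2 wr=1: RD_PORT; after: ALU=1 MUL=1 MEM=0 BR=1, R=1, W=1

reason(slot 5) = RD_PORT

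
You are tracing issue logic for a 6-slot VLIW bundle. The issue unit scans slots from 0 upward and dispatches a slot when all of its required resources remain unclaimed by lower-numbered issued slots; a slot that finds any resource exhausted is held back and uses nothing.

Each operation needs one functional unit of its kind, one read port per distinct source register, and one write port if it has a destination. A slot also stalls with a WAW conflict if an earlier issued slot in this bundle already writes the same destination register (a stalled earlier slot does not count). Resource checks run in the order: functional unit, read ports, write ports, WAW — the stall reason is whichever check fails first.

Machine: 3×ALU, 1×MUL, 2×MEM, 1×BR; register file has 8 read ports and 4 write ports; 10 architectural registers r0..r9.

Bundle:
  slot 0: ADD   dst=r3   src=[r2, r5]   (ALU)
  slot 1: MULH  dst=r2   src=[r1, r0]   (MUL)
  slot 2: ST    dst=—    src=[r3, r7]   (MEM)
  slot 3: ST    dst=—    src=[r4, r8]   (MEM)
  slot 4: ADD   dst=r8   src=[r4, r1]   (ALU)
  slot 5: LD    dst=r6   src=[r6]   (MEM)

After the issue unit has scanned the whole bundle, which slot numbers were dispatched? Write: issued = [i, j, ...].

  0. ALU→r3 ⇒ go  {2A/1Mu/2Ld/1B | 6r 3w}
  1. MUL→r2 ⇒ go  {2A/0Mu/2Ld/1B | 4r 2w}
  2. MEM ⇒ go  {2A/0Mu/1Ld/1B | 2r 2w}
  3. MEM ⇒ go  {2A/0Mu/0Ld/1B | 0r 2w}
  4. ALU→r8 ⇒ no(RD_PORT)  {2A/0Mu/0Ld/1B | 0r 2w}
  5. MEM→r6 ⇒ no(FU)  {2A/0Mu/0Ld/1B | 0r 2w}

issued = [0, 1, 2, 3]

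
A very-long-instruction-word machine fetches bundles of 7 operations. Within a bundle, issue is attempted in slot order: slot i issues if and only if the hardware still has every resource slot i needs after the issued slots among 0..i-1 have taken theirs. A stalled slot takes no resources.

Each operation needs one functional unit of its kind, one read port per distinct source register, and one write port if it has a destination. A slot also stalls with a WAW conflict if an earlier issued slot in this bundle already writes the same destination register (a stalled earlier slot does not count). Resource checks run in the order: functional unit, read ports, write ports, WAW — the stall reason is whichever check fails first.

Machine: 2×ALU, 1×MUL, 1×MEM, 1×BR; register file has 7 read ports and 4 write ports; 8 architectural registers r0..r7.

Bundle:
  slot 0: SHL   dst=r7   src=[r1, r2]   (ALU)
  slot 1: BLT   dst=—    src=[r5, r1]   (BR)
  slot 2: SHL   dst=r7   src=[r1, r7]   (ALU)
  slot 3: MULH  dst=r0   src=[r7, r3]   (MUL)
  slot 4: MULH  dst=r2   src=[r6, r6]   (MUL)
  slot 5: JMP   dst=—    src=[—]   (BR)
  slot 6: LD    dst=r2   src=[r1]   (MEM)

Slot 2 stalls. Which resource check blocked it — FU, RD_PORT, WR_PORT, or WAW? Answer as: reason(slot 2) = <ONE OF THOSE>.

reason(slot 2) = WAW

[0] ALU needs rd=2 wr=1: ok; after: ALU=1 MUL=1 MEM=1 BR=1, R=5, W=3
[1] BR needs rd=2 wr=0: ok; after: ALU=1 MUL=1 MEM=1 BR=0, R=3, W=3
[2] ALU needs rd=2 wr=1: WAW; after: ALU=1 MUL=1 MEM=1 BR=0, R=3, W=3
[3] MUL needs rd=2 wr=1: ok; after: ALU=1 MUL=0 MEM=1 BR=0, R=1, W=2
[4] MUL needs rd=1 wr=1: FU; after: ALU=1 MUL=0 MEM=1 BR=0, R=1, W=2
[5] BR needs rd=0 wr=0: FU; after: ALU=1 MUL=0 MEM=1 BR=0, R=1, W=2
[6] MEM needs rd=1 wr=1: ok; after: ALU=1 MUL=0 MEM=0 BR=0, R=0, W=1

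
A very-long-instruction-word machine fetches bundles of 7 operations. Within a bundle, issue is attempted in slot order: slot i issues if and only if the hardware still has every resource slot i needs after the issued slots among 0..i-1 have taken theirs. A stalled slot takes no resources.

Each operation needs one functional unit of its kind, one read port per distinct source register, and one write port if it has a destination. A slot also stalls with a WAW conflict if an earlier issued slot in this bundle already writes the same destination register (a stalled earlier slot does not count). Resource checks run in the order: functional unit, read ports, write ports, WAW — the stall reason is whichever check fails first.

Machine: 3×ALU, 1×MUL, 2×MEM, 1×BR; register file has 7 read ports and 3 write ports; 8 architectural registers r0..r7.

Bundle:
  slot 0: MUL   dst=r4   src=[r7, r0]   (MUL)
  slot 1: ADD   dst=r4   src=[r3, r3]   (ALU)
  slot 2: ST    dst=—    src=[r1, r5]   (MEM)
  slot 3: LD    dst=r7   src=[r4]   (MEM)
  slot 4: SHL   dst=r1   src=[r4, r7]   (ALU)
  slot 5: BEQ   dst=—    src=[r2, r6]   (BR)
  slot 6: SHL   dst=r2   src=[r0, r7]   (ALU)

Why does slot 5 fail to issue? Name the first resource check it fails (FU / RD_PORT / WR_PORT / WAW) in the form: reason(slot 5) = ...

reason(slot 5) = RD_PORT

slot 0 (MUL): ISSUE — free A3,Mu0,Ld2,B1 rp5 wp2
slot 1 (ALU): stall WAW — free A3,Mu0,Ld2,B1 rp5 wp2
slot 2 (MEM): ISSUE — free A3,Mu0,Ld1,B1 rp3 wp2
slot 3 (MEM): ISSUE — free A3,Mu0,Ld0,B1 rp2 wp1
slot 4 (ALU): ISSUE — free A2,Mu0,Ld0,B1 rp0 wp0
slot 5 (BR): stall RD_PORT — free A2,Mu0,Ld0,B1 rp0 wp0
slot 6 (ALU): stall RD_PORT — free A2,Mu0,Ld0,B1 rp0 wp0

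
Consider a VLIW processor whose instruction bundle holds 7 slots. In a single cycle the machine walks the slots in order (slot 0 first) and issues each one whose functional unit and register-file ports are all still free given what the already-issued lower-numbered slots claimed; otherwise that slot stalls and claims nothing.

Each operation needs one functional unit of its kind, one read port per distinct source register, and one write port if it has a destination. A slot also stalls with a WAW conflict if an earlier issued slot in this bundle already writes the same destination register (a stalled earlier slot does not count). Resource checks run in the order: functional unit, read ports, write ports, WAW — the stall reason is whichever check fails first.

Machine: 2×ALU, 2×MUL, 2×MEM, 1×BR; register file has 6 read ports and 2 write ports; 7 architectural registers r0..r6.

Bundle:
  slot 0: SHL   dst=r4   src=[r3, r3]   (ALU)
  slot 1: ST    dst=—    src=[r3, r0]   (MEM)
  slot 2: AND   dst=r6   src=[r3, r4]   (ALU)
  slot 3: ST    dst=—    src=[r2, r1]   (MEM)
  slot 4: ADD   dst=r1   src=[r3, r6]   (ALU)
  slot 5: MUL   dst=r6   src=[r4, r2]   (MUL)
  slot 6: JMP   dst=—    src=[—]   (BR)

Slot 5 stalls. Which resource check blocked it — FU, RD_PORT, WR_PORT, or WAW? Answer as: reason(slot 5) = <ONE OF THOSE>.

reason(slot 5) = RD_PORT

(0) want 1×ALU +1rd +1wr — yes → AL1|MU2|ME2|BR1|rd5|wr1
(1) want 1×MEM +2rd +0wr — yes → AL1|MU2|ME1|BR1|rd3|wr1
(2) want 1×ALU +2rd +1wr — yes → AL0|MU2|ME1|BR1|rd1|wr0
(3) want 1×MEM +2rd +0wr — RD_PORT → AL0|MU2|ME1|BR1|rd1|wr0
(4) want 1×ALU +2rd +1wr — FU → AL0|MU2|ME1|BR1|rd1|wr0
(5) want 1×MUL +2rd +1wr — RD_PORT → AL0|MU2|ME1|BR1|rd1|wr0
(6) want 1×BR +0rd +0wr — yes → AL0|MU2|ME1|BR0|rd1|wr0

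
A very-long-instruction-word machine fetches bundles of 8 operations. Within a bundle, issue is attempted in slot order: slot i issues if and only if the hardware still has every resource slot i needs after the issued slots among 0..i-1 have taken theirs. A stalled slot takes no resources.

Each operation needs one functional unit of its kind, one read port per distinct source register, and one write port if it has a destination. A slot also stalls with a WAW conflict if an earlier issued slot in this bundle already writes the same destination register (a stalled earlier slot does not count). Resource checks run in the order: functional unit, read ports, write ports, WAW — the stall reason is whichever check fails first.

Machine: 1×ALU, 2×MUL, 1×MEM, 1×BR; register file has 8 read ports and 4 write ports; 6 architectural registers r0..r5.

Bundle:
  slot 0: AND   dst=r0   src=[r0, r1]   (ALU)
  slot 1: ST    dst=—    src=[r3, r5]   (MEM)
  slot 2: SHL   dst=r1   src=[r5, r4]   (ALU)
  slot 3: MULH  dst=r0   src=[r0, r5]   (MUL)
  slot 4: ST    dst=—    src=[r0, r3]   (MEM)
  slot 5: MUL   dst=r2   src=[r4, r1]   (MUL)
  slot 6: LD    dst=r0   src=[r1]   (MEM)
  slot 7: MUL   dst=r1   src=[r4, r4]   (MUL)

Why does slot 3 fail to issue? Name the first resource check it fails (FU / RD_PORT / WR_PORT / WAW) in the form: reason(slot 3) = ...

  0. ALU→r0 ⇒ go  {0A/2Mu/1Ld/1B | 6r 3w}
  1. MEM ⇒ go  {0A/2Mu/0Ld/1B | 4r 3w}
  2. ALU→r1 ⇒ no(FU)  {0A/2Mu/0Ld/1B | 4r 3w}
  3. MUL→r0 ⇒ no(WAW)  {0A/2Mu/0Ld/1B | 4r 3w}
  4. MEM ⇒ no(FU)  {0A/2Mu/0Ld/1B | 4r 3w}
  5. MUL→r2 ⇒ go  {0A/1Mu/0Ld/1B | 2r 2w}
  6. MEM→r0 ⇒ no(FU)  {0A/1Mu/0Ld/1B | 2r 2w}
  7. MUL→r1 ⇒ go  {0A/0Mu/0Ld/1B | 1r 1w}

reason(slot 3) = WAW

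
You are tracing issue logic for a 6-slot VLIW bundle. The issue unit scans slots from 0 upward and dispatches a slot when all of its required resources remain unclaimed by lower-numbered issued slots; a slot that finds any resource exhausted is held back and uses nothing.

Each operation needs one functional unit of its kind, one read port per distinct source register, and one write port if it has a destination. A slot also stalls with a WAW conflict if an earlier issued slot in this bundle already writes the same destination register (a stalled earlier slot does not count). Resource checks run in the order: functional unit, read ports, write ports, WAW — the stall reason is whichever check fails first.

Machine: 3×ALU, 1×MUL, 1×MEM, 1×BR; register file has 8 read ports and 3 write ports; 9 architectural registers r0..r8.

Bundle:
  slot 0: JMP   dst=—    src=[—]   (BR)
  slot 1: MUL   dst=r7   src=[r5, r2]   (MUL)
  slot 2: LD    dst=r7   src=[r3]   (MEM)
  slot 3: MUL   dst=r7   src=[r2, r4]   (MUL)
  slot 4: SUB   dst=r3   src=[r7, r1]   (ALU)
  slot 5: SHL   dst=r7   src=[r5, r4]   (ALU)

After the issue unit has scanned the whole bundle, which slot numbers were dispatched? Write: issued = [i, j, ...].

slot 0 (BR): ISSUE — free A3,Mu1,Ld1,B0 rp8 wp3
slot 1 (MUL): ISSUE — free A3,Mu0,Ld1,B0 rp6 wp2
slot 2 (MEM): stall WAW — free A3,Mu0,Ld1,B0 rp6 wp2
slot 3 (MUL): stall FU — free A3,Mu0,Ld1,B0 rp6 wp2
slot 4 (ALU): ISSUE — free A2,Mu0,Ld1,B0 rp4 wp1
slot 5 (ALU): stall WAW — free A2,Mu0,Ld1,B0 rp4 wp1

issued = [0, 1, 4]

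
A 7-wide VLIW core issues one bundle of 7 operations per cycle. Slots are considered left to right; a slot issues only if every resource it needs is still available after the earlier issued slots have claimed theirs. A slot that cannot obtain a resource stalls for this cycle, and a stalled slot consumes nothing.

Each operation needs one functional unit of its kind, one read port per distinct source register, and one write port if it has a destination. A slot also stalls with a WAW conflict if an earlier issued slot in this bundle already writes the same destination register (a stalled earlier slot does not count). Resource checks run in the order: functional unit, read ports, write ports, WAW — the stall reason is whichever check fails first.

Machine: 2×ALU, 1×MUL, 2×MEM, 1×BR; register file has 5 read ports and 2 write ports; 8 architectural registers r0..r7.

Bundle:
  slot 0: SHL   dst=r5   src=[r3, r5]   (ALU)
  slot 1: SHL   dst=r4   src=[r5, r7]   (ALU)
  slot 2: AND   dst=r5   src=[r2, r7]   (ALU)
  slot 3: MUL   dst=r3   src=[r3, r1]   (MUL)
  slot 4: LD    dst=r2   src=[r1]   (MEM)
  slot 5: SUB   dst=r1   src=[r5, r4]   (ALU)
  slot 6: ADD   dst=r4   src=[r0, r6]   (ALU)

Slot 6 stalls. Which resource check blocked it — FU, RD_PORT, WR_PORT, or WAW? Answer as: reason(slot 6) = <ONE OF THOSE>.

reason(slot 6) = FU

  0. ALU→r5 ⇒ go  {1A/1Mu/2Ld/1B | 3r 1w}
  1. ALU→r4 ⇒ go  {0A/1Mu/2Ld/1B | 1r 0w}
  2. ALU→r5 ⇒ no(FU)  {0A/1Mu/2Ld/1B | 1r 0w}
  3. MUL→r3 ⇒ no(RD_PORT)  {0A/1Mu/2Ld/1B | 1r 0w}
  4. MEM→r2 ⇒ no(WR_PORT)  {0A/1Mu/2Ld/1B | 1r 0w}
  5. ALU→r1 ⇒ no(FU)  {0A/1Mu/2Ld/1B | 1r 0w}
  6. ALU→r4 ⇒ no(FU)  {0A/1Mu/2Ld/1B | 1r 0w}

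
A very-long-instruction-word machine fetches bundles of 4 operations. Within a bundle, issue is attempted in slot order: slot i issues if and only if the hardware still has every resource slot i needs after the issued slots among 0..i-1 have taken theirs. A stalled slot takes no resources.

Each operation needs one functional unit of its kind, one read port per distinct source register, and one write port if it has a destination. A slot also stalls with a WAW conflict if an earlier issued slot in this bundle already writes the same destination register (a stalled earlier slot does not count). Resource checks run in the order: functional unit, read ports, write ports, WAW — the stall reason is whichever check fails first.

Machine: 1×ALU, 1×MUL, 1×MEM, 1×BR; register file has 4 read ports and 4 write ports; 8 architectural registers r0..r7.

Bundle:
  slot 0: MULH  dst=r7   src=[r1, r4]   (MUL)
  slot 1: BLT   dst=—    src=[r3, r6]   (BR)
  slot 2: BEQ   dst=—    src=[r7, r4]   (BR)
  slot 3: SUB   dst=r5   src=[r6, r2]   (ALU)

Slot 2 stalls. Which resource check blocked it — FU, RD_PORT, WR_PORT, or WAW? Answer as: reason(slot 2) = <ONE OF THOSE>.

#0 MUL src=r1,r4 dispatched  <A:1 Mu:0 Ld:1 B:1 rd:2 wr:3>
#1 BR src=r3,r6 dispatched  <A:1 Mu:0 Ld:1 B:0 rd:0 wr:3>
#2 BR src=r7,r4 held:FU  <A:1 Mu:0 Ld:1 B:0 rd:0 wr:3>
#3 ALU src=r6,r2 held:RD_PORT  <A:1 Mu:0 Ld:1 B:0 rd:0 wr:3>

reason(slot 2) = FU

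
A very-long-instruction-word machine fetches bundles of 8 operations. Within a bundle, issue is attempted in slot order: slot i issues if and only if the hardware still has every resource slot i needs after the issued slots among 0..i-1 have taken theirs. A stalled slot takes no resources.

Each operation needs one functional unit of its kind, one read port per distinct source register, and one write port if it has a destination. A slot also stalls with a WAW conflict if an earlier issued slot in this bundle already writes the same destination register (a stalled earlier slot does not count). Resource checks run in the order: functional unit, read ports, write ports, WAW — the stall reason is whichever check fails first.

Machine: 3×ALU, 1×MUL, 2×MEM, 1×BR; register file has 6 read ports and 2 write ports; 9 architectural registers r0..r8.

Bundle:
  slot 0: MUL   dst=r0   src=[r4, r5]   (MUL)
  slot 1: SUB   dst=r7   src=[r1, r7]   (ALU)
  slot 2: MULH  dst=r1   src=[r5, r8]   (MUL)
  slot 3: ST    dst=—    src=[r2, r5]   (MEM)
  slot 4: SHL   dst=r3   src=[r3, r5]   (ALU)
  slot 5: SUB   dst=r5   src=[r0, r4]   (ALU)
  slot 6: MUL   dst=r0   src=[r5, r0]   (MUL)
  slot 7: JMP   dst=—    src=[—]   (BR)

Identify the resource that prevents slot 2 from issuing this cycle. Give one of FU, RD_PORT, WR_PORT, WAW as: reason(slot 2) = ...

#0 MUL src=r4,r5 dispatched  <A:3 Mu:0 Ld:2 B:1 rd:4 wr:1>
#1 ALU src=r1,r7 dispatched  <A:2 Mu:0 Ld:2 B:1 rd:2 wr:0>
#2 MUL src=r5,r8 held:FU  <A:2 Mu:0 Ld:2 B:1 rd:2 wr:0>
#3 MEM src=r2,r5 dispatched  <A:2 Mu:0 Ld:1 B:1 rd:0 wr:0>
#4 ALU src=r3,r5 held:RD_PORT  <A:2 Mu:0 Ld:1 B:1 rd:0 wr:0>
#5 ALU src=r0,r4 held:RD_PORT  <A:2 Mu:0 Ld:1 B:1 rd:0 wr:0>
#6 MUL src=r5,r0 held:FU  <A:2 Mu:0 Ld:1 B:1 rd:0 wr:0>
#7 BR src=- dispatched  <A:2 Mu:0 Ld:1 B:0 rd:0 wr:0>

reason(slot 2) = FU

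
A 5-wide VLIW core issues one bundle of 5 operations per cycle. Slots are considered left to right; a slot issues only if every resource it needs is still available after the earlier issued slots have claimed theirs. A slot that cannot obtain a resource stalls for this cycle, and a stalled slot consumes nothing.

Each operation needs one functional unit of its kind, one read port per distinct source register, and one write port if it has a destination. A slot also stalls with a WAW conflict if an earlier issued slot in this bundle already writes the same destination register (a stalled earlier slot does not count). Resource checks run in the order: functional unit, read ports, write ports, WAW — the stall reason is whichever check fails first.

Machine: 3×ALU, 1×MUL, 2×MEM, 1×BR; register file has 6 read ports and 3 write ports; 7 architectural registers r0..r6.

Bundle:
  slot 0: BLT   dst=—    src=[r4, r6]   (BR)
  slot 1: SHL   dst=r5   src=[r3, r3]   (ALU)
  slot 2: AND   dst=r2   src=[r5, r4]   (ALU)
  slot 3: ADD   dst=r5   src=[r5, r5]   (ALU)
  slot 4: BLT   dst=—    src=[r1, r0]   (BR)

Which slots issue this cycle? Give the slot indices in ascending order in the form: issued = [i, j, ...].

#0 BR src=r4,r6 dispatched  <A:3 Mu:1 Ld:2 B:0 rd:4 wr:3>
#1 ALU src=r3,r3 dispatched  <A:2 Mu:1 Ld:2 B:0 rd:3 wr:2>
#2 ALU src=r5,r4 dispatched  <A:1 Mu:1 Ld:2 B:0 rd:1 wr:1>
#3 ALU src=r5,r5 held:WAW  <A:1 Mu:1 Ld:2 B:0 rd:1 wr:1>
#4 BR src=r1,r0 held:FU  <A:1 Mu:1 Ld:2 B:0 rd:1 wr:1>

issued = [0, 1, 2]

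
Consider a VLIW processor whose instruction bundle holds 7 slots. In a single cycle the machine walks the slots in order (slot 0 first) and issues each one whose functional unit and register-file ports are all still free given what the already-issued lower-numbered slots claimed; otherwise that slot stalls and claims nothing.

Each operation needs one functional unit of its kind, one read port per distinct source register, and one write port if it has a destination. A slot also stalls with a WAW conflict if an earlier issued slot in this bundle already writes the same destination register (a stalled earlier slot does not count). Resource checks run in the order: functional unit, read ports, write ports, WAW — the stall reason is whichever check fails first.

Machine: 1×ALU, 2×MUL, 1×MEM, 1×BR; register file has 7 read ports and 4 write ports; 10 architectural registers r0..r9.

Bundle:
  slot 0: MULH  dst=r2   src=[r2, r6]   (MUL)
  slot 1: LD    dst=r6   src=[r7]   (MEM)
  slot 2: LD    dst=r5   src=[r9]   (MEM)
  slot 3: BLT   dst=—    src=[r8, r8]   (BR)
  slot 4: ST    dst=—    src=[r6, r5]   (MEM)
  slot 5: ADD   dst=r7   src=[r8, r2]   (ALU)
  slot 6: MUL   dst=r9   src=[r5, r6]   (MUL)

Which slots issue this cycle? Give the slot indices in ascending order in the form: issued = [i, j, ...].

[0] MUL needs rd=2 wr=1: ok; after: ALU=1 MUL=1 MEM=1 BR=1, R=5, W=3
[1] MEM needs rd=1 wr=1: ok; after: ALU=1 MUL=1 MEM=0 BR=1, R=4, W=2
[2] MEM needs rd=1 wr=1: FU; after: ALU=1 MUL=1 MEM=0 BR=1, R=4, W=2
[3] BR needs rd=1 wr=0: ok; after: ALU=1 MUL=1 MEM=0 BR=0, R=3, W=2
[4] MEM needs rd=2 wr=0: FU; after: ALU=1 MUL=1 MEM=0 BR=0, R=3, W=2
[5] ALU needs rd=2 wr=1: ok; after: ALU=0 MUL=1 MEM=0 BR=0, R=1, W=1
[6] MUL needs rd=2 wr=1: RD_PORT; after: ALU=0 MUL=1 MEM=0 BR=0, R=1, W=1

issued = [0, 1, 3, 5]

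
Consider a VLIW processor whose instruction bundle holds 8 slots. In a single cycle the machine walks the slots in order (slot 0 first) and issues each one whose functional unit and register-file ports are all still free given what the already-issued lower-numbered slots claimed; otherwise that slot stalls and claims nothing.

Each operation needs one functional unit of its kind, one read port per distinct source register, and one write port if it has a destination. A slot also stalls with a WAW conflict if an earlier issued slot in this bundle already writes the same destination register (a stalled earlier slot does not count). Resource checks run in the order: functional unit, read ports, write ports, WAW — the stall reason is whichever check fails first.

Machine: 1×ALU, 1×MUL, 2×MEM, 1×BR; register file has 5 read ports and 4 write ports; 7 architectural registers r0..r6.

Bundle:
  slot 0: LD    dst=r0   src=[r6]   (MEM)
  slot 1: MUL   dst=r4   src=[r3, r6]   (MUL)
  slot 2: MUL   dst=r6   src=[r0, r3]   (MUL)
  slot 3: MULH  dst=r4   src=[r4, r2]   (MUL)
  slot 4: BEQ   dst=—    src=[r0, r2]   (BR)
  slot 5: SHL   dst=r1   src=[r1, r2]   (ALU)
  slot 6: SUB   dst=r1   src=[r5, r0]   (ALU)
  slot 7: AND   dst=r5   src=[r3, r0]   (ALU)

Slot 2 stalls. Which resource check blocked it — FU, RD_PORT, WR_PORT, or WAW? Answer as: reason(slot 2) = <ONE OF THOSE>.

  0. MEM→r0 ⇒ go  {1A/1Mu/1Ld/1B | 4r 3w}
  1. MUL→r4 ⇒ go  {1A/0Mu/1Ld/1B | 2r 2w}
  2. MUL→r6 ⇒ no(FU)  {1A/0Mu/1Ld/1B | 2r 2w}
  3. MUL→r4 ⇒ no(FU)  {1A/0Mu/1Ld/1B | 2r 2w}
  4. BR ⇒ go  {1A/0Mu/1Ld/0B | 0r 2w}
  5. ALU→r1 ⇒ no(RD_PORT)  {1A/0Mu/1Ld/0B | 0r 2w}
  6. ALU→r1 ⇒ no(RD_PORT)  {1A/0Mu/1Ld/0B | 0r 2w}
  7. ALU→r5 ⇒ no(RD_PORT)  {1A/0Mu/1Ld/0B | 0r 2w}

reason(slot 2) = FU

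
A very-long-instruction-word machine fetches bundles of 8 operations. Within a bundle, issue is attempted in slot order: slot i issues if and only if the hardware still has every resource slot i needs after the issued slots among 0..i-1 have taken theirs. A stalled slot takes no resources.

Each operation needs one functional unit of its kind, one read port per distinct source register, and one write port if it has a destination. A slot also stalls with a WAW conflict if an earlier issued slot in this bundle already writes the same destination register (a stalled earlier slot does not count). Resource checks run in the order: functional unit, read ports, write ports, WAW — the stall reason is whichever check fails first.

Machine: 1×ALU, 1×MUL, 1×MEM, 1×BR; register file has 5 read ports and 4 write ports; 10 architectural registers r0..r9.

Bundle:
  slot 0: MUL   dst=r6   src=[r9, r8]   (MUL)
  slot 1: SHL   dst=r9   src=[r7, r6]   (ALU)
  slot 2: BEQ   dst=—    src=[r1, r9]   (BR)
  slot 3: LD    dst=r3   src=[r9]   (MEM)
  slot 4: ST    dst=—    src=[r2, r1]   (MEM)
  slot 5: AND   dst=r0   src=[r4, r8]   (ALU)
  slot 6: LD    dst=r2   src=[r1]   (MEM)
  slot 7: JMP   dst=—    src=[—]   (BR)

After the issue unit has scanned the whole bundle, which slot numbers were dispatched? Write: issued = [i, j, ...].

#0 MUL src=r9,r8 dispatched  <A:1 Mu:0 Ld:1 B:1 rd:3 wr:3>
#1 ALU src=r7,r6 dispatched  <A:0 Mu:0 Ld:1 B:1 rd:1 wr:2>
#2 BR src=r1,r9 held:RD_PORT  <A:0 Mu:0 Ld:1 B:1 rd:1 wr:2>
#3 MEM src=r9 dispatched  <A:0 Mu:0 Ld:0 B:1 rd:0 wr:1>
#4 MEM src=r2,r1 held:FU  <A:0 Mu:0 Ld:0 B:1 rd:0 wr:1>
#5 ALU src=r4,r8 held:FU  <A:0 Mu:0 Ld:0 B:1 rd:0 wr:1>
#6 MEM src=r1 held:FU  <A:0 Mu:0 Ld:0 B:1 rd:0 wr:1>
#7 BR src=- dispatched  <A:0 Mu:0 Ld:0 B:0 rd:0 wr:1>

issued = [0, 1, 3, 7]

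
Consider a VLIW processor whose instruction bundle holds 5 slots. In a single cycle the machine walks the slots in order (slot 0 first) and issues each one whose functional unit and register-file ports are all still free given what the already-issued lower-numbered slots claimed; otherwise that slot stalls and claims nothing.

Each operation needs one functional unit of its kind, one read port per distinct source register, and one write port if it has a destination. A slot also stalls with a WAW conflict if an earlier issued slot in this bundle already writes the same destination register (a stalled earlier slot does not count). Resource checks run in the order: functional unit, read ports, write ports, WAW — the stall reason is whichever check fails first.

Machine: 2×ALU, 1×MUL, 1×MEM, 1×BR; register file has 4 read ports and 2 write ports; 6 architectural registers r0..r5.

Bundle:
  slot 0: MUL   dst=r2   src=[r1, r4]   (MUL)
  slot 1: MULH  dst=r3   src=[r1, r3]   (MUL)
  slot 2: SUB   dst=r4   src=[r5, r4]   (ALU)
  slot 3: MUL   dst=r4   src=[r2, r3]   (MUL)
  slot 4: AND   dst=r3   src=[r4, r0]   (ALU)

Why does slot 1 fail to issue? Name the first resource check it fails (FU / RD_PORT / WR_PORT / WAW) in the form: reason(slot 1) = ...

reason(slot 1) = FU

slot 0 (MUL): ISSUE — free A2,Mu0,Ld1,B1 rp2 wp1
slot 1 (MUL): stall FU — free A2,Mu0,Ld1,B1 rp2 wp1
slot 2 (ALU): ISSUE — free A1,Mu0,Ld1,B1 rp0 wp0
slot 3 (MUL): stall FU — free A1,Mu0,Ld1,B1 rp0 wp0
slot 4 (ALU): stall RD_PORT — free A1,Mu0,Ld1,B1 rp0 wp0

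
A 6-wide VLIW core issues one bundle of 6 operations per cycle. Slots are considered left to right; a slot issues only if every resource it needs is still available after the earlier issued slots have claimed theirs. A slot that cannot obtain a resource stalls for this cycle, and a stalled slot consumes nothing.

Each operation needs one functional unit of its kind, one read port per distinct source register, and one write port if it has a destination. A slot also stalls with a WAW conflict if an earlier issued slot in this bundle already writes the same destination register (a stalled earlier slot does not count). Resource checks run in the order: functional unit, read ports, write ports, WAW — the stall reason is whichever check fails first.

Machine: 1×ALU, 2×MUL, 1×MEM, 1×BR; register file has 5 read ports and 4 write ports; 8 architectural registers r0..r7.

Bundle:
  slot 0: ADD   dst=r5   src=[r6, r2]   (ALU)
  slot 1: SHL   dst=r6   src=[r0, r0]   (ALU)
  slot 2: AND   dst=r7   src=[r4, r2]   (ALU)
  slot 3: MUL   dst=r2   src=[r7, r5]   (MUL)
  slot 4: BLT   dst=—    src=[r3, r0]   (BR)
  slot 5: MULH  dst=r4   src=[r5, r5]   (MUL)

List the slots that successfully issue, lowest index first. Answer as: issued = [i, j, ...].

[0] ALU needs rd=2 wr=1: ok; after: ALU=0 MUL=2 MEM=1 BR=1, R=3, W=3
[1] ALU needs rd=1 wr=1: FU; after: ALU=0 MUL=2 MEM=1 BR=1, R=3, W=3
[2] ALU needs rd=2 wr=1: FU; after: ALU=0 MUL=2 MEM=1 BR=1, R=3, W=3
[3] MUL needs rd=2 wr=1: ok; after: ALU=0 MUL=1 MEM=1 BR=1, R=1, W=2
[4] BR needs rd=2 wr=0: RD_PORT; after: ALU=0 MUL=1 MEM=1 BR=1, R=1, W=2
[5] MUL needs rd=1 wr=1: ok; after: ALU=0 MUL=0 MEM=1 BR=1, R=0, W=1

issued = [0, 3, 5]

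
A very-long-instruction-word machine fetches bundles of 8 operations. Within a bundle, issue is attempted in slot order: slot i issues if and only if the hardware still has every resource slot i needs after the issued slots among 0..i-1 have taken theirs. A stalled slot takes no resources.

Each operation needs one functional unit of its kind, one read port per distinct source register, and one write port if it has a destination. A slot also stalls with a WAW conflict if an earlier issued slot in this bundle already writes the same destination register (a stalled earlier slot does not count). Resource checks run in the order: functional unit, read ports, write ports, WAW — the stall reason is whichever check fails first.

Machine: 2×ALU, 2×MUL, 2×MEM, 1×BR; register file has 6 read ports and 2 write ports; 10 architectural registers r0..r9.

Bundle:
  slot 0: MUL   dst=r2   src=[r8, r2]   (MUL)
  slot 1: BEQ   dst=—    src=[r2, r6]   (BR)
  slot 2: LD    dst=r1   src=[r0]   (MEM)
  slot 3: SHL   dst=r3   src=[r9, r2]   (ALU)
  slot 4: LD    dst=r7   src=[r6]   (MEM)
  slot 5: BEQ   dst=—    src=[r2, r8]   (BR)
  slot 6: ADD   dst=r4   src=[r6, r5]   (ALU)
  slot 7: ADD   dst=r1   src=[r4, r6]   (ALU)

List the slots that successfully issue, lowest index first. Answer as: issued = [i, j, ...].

slot 0 (MUL): ISSUE — free A2,Mu1,Ld2,B1 rp4 wp1
slot 1 (BR): ISSUE — free A2,Mu1,Ld2,B0 rp2 wp1
slot 2 (MEM): ISSUE — free A2,Mu1,Ld1,B0 rp1 wp0
slot 3 (ALU): stall RD_PORT — free A2,Mu1,Ld1,B0 rp1 wp0
slot 4 (MEM): stall WR_PORT — free A2,Mu1,Ld1,B0 rp1 wp0
slot 5 (BR): stall FU — free A2,Mu1,Ld1,B0 rp1 wp0
slot 6 (ALU): stall RD_PORT — free A2,Mu1,Ld1,B0 rp1 wp0
slot 7 (ALU): stall RD_PORT — free A2,Mu1,Ld1,B0 rp1 wp0

issued = [0, 1, 2]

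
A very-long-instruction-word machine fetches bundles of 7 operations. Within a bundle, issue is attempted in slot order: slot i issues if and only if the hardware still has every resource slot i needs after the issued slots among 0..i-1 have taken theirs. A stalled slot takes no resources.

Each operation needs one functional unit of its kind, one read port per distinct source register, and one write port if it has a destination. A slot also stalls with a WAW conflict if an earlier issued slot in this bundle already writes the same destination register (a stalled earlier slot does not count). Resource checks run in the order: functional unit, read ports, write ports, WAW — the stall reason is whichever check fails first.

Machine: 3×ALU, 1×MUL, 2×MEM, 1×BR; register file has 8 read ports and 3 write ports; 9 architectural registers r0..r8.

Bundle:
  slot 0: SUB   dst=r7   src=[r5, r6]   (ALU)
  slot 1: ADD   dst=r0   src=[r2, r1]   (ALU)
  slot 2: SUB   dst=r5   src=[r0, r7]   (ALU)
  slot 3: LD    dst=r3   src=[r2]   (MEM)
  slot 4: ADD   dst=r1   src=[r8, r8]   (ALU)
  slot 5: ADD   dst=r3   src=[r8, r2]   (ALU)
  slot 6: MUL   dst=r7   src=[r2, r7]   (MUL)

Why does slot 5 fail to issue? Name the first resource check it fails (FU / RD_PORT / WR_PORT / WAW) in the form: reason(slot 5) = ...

reason(slot 5) = FU

  0. ALU→r7 ⇒ go  {2A/1Mu/2Ld/1B | 6r 2w}
  1. ALU→r0 ⇒ go  {1A/1Mu/2Ld/1B | 4r 1w}
  2. ALU→r5 ⇒ go  {0A/1Mu/2Ld/1B | 2r 0w}
  3. MEM→r3 ⇒ no(WR_PORT)  {0A/1Mu/2Ld/1B | 2r 0w}
  4. ALU→r1 ⇒ no(FU)  {0A/1Mu/2Ld/1B | 2r 0w}
  5. ALU→r3 ⇒ no(FU)  {0A/1Mu/2Ld/1B | 2r 0w}
  6. MUL→r7 ⇒ no(WR_PORT)  {0A/1Mu/2Ld/1B | 2r 0w}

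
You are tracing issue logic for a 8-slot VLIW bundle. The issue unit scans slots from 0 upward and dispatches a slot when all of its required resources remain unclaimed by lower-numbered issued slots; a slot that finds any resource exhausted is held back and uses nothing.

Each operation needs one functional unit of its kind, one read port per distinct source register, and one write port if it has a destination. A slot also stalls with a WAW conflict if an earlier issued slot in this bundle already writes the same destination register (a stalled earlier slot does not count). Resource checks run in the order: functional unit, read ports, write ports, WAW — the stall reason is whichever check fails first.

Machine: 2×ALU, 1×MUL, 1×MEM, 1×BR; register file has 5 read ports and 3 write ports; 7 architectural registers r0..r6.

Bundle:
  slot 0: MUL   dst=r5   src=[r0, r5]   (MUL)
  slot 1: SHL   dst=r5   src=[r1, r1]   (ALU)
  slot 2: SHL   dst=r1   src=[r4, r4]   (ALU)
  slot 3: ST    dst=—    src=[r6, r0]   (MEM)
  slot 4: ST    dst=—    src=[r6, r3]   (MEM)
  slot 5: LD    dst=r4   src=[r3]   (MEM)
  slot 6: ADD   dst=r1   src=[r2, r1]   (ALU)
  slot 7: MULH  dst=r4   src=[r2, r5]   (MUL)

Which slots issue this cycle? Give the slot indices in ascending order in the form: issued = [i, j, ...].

  0. MUL→r5 ⇒ go  {2A/0Mu/1Ld/1B | 3r 2w}
  1. ALU→r5 ⇒ no(WAW)  {2A/0Mu/1Ld/1B | 3r 2w}
  2. ALU→r1 ⇒ go  {1A/0Mu/1Ld/1B | 2r 1w}
  3. MEM ⇒ go  {1A/0Mu/0Ld/1B | 0r 1w}
  4. MEM ⇒ no(FU)  {1A/0Mu/0Ld/1B | 0r 1w}
  5. MEM→r4 ⇒ no(FU)  {1A/0Mu/0Ld/1B | 0r 1w}
  6. ALU→r1 ⇒ no(RD_PORT)  {1A/0Mu/0Ld/1B | 0r 1w}
  7. MUL→r4 ⇒ no(FU)  {1A/0Mu/0Ld/1B | 0r 1w}

issued = [0, 2, 3]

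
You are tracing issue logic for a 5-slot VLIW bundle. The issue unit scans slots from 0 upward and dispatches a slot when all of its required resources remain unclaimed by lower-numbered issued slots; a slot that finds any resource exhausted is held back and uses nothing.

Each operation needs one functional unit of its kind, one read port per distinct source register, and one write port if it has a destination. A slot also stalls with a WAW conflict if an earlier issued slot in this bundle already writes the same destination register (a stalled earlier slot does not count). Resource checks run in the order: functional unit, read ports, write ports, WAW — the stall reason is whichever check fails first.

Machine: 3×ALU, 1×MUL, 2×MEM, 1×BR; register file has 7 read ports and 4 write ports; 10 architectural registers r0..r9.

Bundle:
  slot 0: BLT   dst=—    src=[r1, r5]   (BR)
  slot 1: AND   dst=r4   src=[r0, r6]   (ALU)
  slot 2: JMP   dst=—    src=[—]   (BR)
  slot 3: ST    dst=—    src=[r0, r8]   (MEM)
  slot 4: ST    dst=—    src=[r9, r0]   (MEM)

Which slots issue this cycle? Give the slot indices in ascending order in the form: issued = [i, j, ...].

(0) want 1×BR +2rd +0wr — yes → AL3|MU1|ME2|BR0|rd5|wr4
(1) want 1×ALU +2rd +1wr — yes → AL2|MU1|ME2|BR0|rd3|wr3
(2) want 1×BR +0rd +0wr — FU → AL2|MU1|ME2|BR0|rd3|wr3
(3) want 1×MEM +2rd +0wr — yes → AL2|MU1|ME1|BR0|rd1|wr3
(4) want 1×MEM +2rd +0wr — RD_PORT → AL2|MU1|ME1|BR0|rd1|wr3

issued = [0, 1, 3]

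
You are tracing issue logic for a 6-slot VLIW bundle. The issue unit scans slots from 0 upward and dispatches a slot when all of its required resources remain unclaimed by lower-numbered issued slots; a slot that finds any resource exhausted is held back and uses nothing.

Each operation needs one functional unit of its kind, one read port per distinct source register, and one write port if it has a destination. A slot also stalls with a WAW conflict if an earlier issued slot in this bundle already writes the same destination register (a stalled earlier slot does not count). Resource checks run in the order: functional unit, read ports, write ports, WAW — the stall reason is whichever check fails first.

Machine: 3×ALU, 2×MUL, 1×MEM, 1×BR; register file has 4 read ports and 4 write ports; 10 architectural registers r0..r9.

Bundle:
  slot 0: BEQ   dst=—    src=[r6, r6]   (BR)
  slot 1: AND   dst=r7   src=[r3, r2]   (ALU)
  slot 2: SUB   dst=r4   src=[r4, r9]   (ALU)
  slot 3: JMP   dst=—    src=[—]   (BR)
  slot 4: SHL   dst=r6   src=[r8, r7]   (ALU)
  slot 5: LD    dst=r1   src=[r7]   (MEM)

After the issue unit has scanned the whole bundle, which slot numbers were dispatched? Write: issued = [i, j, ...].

issued = [0, 1, 5]

  0. BR ⇒ go  {3A/2Mu/1Ld/0B | 3r 4w}
  1. ALU→r7 ⇒ go  {2A/2Mu/1Ld/0B | 1r 3w}
  2. ALU→r4 ⇒ no(RD_PORT)  {2A/2Mu/1Ld/0B | 1r 3w}
  3. BR ⇒ no(FU)  {2A/2Mu/1Ld/0B | 1r 3w}
  4. ALU→r6 ⇒ no(RD_PORT)  {2A/2Mu/1Ld/0B | 1r 3w}
  5. MEM→r1 ⇒ go  {2A/2Mu/0Ld/0B | 0r 2w}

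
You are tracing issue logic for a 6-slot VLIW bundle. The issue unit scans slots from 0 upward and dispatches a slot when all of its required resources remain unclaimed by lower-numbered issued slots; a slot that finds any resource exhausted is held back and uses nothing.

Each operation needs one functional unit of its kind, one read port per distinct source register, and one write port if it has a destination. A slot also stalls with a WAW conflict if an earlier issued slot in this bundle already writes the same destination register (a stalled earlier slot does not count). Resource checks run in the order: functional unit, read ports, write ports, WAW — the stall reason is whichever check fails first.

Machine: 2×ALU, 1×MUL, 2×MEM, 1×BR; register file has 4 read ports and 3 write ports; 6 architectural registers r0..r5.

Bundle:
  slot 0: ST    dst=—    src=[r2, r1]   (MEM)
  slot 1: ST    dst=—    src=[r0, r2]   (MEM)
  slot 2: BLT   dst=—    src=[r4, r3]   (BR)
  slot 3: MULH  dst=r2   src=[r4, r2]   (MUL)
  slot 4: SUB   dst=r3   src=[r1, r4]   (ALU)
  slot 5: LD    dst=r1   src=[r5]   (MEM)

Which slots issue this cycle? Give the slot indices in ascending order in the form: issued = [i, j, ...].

issued = [0, 1]

#0 MEM src=r2,r1 dispatched  <A:2 Mu:1 Ld:1 B:1 rd:2 wr:3>
#1 MEM src=r0,r2 dispatched  <A:2 Mu:1 Ld:0 B:1 rd:0 wr:3>
#2 BR src=r4,r3 held:RD_PORT  <A:2 Mu:1 Ld:0 B:1 rd:0 wr:3>
#3 MUL src=r4,r2 held:RD_PORT  <A:2 Mu:1 Ld:0 B:1 rd:0 wr:3>
#4 ALU src=r1,r4 held:RD_PORT  <A:2 Mu:1 Ld:0 B:1 rd:0 wr:3>
#5 MEM src=r5 held:FU  <A:2 Mu:1 Ld:0 B:1 rd:0 wr:3>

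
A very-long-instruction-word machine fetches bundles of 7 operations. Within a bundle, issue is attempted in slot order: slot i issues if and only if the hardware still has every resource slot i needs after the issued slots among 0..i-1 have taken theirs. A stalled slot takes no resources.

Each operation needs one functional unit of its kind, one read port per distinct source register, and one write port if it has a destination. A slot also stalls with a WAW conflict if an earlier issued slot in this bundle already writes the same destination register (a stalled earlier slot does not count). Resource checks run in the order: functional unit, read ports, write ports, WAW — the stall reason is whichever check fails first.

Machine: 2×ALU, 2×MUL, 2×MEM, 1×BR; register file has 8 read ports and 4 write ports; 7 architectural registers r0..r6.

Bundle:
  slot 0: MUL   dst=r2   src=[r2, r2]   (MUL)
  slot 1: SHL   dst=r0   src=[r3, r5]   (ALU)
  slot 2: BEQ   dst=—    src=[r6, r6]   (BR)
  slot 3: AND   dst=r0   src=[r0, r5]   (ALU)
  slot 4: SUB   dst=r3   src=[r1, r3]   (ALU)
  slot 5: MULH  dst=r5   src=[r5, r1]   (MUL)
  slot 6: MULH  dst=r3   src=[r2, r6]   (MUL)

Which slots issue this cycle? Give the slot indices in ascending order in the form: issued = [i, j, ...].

issued = [0, 1, 2, 4, 5]

(0) want 1×MUL +1rd +1wr — yes → AL2|MU1|ME2|BR1|rd7|wr3
(1) want 1×ALU +2rd +1wr — yes → AL1|MU1|ME2|BR1|rd5|wr2
(2) want 1×BR +1rd +0wr — yes → AL1|MU1|ME2|BR0|rd4|wr2
(3) want 1×ALU +2rd +1wr — WAW → AL1|MU1|ME2|BR0|rd4|wr2
(4) want 1×ALU +2rd +1wr — yes → AL0|MU1|ME2|BR0|rd2|wr1
(5) want 1×MUL +2rd +1wr — yes → AL0|MU0|ME2|BR0|rd0|wr0
(6) want 1×MUL +2rd +1wr — FU → AL0|MU0|ME2|BR0|rd0|wr0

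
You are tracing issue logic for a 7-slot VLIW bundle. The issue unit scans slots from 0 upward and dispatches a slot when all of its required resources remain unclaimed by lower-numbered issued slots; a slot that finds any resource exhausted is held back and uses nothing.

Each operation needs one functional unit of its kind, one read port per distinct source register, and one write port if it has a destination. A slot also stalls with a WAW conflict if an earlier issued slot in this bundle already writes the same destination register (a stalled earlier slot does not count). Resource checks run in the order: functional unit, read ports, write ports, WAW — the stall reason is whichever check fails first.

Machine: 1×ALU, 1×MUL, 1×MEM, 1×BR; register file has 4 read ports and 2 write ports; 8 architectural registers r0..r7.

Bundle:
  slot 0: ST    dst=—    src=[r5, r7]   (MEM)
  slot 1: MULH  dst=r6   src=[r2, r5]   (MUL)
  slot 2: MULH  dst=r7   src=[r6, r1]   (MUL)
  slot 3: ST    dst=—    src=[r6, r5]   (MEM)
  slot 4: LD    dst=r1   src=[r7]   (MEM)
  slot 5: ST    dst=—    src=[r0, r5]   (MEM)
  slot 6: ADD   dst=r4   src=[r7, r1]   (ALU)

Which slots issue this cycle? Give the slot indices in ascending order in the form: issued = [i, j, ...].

issued = [0, 1]

  0. MEM ⇒ go  {1A/1Mu/0Ld/1B | 2r 2w}
  1. MUL→r6 ⇒ go  {1A/0Mu/0Ld/1B | 0r 1w}
  2. MUL→r7 ⇒ no(FU)  {1A/0Mu/0Ld/1B | 0r 1w}
  3. MEM ⇒ no(FU)  {1A/0Mu/0Ld/1B | 0r 1w}
  4. MEM→r1 ⇒ no(FU)  {1A/0Mu/0Ld/1B | 0r 1w}
  5. MEM ⇒ no(FU)  {1A/0Mu/0Ld/1B | 0r 1w}
  6. ALU→r4 ⇒ no(RD_PORT)  {1A/0Mu/0Ld/1B | 0r 1w}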